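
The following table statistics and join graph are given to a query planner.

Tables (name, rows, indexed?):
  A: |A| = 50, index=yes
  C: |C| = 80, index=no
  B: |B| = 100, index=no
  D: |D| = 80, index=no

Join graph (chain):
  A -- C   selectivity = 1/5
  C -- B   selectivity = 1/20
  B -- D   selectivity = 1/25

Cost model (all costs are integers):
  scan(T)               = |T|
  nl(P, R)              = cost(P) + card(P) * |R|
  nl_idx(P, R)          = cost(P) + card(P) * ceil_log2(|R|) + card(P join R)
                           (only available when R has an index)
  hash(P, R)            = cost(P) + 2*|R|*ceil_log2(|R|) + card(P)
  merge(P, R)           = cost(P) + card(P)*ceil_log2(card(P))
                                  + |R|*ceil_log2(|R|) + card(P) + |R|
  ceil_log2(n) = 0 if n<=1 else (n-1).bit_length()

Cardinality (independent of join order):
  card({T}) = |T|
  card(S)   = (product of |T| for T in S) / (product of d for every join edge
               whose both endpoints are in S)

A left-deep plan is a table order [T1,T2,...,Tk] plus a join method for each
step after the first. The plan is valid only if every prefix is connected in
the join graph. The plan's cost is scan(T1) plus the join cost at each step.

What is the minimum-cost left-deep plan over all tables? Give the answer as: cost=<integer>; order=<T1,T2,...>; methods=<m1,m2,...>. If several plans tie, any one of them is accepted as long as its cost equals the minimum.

Selinger DP (subsets sized 1..n):
  {A}: scan cost=50, card=50
  {C}: scan cost=80, card=80
  {B}: scan cost=100, card=100
  {D}: scan cost=80, card=80
  {AC}: card=800; try (A,hash)→760, (C,merge)→1040, (A,merge)→1070, (C,hash)→1220, (A,nl_idx)→1360, (C,nl)→4050 …(+1); best=760 via (A,hash)
  {BC}: card=400; try (C,hash)→1320, (B,merge)→1520, (C,merge)→1540, (B,hash)→1560, (B,nl)→8080, (C,nl)→8100; best=1320 via (C,hash)
  {BD}: card=320; try (D,hash)→1320, (B,merge)→1520, (D,merge)→1540, (B,hash)→1560, (B,nl)→8080, (D,nl)→8100; best=1320 via (D,hash)
  {ABC}: card=4000; try (A,hash)→2320, (B,hash)→2960, (A,merge)→5670, (A,nl_idx)→7720, (B,merge)→10360, (A,nl)→21320 …(+1); best=2320 via (A,hash)
  {BCD}: card=1280; try (C,hash)→2760, (D,hash)→2840, (C,merge)→5160, (D,merge)→5960, (C,nl)→26920, (D,nl)→33320; best=2760 via (C,hash)
  {ABCD}: card=12800; try (A,hash)→4640, (D,hash)→7440, (A,merge)→18470, (A,nl_idx)→23240, (D,merge)→54960, (A,nl)→66760 …(+1); best=4640 via (A,hash)

cost=4640; order=B,D,C,A; methods=hash,hash,hash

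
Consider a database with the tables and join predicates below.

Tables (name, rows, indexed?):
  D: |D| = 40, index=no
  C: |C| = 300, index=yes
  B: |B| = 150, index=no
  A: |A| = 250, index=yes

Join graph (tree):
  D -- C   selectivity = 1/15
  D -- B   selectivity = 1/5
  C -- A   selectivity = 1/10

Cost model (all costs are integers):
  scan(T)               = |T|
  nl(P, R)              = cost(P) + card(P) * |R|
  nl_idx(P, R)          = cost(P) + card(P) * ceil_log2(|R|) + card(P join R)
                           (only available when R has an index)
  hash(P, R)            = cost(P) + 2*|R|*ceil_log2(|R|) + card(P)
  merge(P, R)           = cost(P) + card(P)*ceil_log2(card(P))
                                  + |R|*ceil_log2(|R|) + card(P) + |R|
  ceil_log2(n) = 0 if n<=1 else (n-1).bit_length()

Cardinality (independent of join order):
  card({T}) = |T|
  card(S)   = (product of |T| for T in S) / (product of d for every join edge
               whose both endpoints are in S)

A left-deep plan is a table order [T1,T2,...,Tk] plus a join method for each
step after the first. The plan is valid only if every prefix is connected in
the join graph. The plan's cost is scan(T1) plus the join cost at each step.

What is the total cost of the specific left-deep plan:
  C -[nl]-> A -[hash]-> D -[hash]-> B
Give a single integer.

step 1: scan C: cost=300, card=300
step 2: join A via nl
    card(P join A) = 300*250/(10) = 7500
    cost = 300 + 300*250 = 75300
step 3: join D via hash
    card(P join D) = 7500*40/(15) = 20000
    cost = 75300 + 2*40*6 + 7500 = 83280
step 4: join B via hash
    card(P join B) = 20000*150/(5) = 600000
    cost = 83280 + 2*150*8 + 20000 = 105680

105680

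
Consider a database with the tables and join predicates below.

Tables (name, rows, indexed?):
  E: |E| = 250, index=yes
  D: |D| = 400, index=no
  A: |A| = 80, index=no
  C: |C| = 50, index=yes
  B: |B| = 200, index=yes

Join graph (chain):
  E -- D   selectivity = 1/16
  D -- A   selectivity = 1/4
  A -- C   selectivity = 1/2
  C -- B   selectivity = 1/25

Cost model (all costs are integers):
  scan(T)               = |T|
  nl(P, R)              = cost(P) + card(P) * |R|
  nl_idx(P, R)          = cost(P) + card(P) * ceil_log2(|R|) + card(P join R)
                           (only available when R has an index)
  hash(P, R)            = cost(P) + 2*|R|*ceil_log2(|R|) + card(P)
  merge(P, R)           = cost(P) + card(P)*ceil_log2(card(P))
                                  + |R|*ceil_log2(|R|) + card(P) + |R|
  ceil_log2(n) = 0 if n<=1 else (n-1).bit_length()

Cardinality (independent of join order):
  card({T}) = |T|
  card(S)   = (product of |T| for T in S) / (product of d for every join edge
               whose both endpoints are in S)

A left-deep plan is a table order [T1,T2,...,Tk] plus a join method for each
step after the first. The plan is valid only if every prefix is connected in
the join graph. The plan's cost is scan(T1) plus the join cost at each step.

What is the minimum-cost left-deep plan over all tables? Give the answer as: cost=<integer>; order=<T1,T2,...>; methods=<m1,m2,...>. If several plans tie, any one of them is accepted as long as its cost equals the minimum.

Selinger DP (subsets sized 1..n):
  {E}: scan cost=250, card=250
  {D}: scan cost=400, card=400
  {A}: scan cost=80, card=80
  {C}: scan cost=50, card=50
  {B}: scan cost=200, card=200
  {DE}: card=6250; try (E,hash)→4800, (D,merge)→6500, (E,merge)→6650, (D,hash)→7700, (E,nl_idx)→9850, (D,nl)→100250 …(+1); best=4800 via (E,hash)
  {AD}: card=8000; try (A,hash)→1920, (D,merge)→4720, (A,merge)→5040, (D,hash)→7360, (D,nl)→32080, (A,nl)→32400; best=1920 via (A,hash)
  {AC}: card=2000; try (C,hash)→760, (A,merge)→1040, (C,merge)→1070, (A,hash)→1220, (C,nl_idx)→2560, (A,nl)→4050 …(+1); best=760 via (C,hash)
  {BC}: card=400; try (B,nl_idx)→850, (C,hash)→1000, (C,nl_idx)→1800, (B,merge)→2200, (C,merge)→2350, (B,hash)→3300 …(+2); best=850 via (B,nl_idx)
  {ADE}: card=125000; try (A,hash)→12170, (E,hash)→13920, (A,merge)→92940, (E,merge)→116170, (E,nl_idx)→190920, (A,nl)→504800 …(+1); best=12170 via (A,hash)
  {ACD}: card=200000; try (D,hash)→9960, (C,hash)→10520, (D,merge)→28760, (C,merge)→114270, (C,nl_idx)→249920, (C,nl)→401920 …(+1); best=9960 via (D,hash)
  {ABC}: card=16000; try (A,hash)→2370, (A,merge)→5490, (B,hash)→5960, (B,merge)→26560, (B,nl_idx)→32760, (A,nl)→32850 …(+1); best=2370 via (A,hash)
  {ACDE}: card=3125000; try (C,hash)→137770, (E,hash)→213960, (C,merge)→2262520, (E,merge)→3812210, (C,nl_idx)→3887170, (E,nl_idx)→4734960 …(+2); best=137770 via (C,hash)
  {ABCD}: card=1600000; try (D,hash)→25570, (B,hash)→213160, (D,merge)→246370, (B,nl_idx)→3209960, (B,merge)→3811760, (D,nl)→6402370 …(+1); best=25570 via (D,hash)
  {ABCDE}: card=25000000; try (E,hash)→1629570, (B,hash)→3265970, (E,merge)→35227820, (E,nl_idx)→37825570, (B,nl_idx)→50137770, (B,merge)→72014570 …(+2); best=1629570 via (E,hash)

cost=1629570; order=C,B,A,D,E; methods=nl_idx,hash,hash,hash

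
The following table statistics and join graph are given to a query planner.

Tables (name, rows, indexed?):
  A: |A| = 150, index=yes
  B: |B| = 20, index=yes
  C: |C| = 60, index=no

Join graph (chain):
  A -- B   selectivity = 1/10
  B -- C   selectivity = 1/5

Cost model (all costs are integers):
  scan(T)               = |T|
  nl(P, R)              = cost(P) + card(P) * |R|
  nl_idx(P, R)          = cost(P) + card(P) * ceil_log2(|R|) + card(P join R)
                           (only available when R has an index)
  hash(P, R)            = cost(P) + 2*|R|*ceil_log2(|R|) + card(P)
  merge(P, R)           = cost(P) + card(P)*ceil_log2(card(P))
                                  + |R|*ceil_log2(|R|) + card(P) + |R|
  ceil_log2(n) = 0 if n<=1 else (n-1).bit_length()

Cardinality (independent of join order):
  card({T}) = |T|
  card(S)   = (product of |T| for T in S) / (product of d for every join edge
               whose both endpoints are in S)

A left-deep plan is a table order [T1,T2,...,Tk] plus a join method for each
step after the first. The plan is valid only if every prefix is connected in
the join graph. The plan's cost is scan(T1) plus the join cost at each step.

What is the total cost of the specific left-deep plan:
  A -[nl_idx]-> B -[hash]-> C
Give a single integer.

2220

step 1: scan A: cost=150, card=150
step 2: join B via nl_idx
    card(P join B) = 150*20/(10) = 300
    cost = 150 + 150*5 + 300 = 1200
step 3: join C via hash
    card(P join C) = 300*60/(5) = 3600
    cost = 1200 + 2*60*6 + 300 = 2220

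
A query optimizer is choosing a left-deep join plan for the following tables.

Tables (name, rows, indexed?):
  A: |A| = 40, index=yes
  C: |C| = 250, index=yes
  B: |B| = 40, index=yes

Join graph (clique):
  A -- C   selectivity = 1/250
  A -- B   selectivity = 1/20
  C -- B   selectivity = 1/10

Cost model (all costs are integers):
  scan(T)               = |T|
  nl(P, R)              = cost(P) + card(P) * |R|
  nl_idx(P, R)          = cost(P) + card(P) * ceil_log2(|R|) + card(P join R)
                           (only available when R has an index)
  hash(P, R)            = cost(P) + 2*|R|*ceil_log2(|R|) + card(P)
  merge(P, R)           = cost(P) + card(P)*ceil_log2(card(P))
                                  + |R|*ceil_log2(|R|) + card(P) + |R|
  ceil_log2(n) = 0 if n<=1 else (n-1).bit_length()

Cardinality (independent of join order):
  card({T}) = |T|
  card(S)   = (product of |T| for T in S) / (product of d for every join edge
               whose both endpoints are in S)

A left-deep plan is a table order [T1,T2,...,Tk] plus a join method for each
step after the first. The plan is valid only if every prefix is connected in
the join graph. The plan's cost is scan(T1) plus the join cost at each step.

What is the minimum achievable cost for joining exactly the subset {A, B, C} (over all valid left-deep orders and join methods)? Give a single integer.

648

Selinger DP over subsets of {A,B,C}:
  {A}: scan cost=40, card=40
  {C}: scan cost=250, card=250
  {B}: scan cost=40, card=40
  {AC}: card=40; try (C,nl_idx)→400, (A,hash)→980, (A,nl_idx)→1790, (C,merge)→2570, (A,merge)→2780, (C,hash)→4080 …(+2); best=400 via (C,nl_idx)
  {AB}: card=80; try (B,nl_idx)→360, (A,nl_idx)→360, (B,hash)→560, (A,hash)→560, (B,merge)→600, (A,merge)→600 …(+2); best=360 via (B,nl_idx)
  {BC}: card=1000; try (B,hash)→980, (C,nl_idx)→1360, (C,merge)→2570, (B,nl_idx)→2750, (B,merge)→2780, (C,hash)→4080 …(+2); best=980 via (B,hash)
  {ABC}: card=8; try (B,nl_idx)→648, (B,hash)→920, (B,merge)→960, (C,nl_idx)→1008, (B,nl)→2000, (A,hash)→2460 …(+6); best=648 via (B,nl_idx)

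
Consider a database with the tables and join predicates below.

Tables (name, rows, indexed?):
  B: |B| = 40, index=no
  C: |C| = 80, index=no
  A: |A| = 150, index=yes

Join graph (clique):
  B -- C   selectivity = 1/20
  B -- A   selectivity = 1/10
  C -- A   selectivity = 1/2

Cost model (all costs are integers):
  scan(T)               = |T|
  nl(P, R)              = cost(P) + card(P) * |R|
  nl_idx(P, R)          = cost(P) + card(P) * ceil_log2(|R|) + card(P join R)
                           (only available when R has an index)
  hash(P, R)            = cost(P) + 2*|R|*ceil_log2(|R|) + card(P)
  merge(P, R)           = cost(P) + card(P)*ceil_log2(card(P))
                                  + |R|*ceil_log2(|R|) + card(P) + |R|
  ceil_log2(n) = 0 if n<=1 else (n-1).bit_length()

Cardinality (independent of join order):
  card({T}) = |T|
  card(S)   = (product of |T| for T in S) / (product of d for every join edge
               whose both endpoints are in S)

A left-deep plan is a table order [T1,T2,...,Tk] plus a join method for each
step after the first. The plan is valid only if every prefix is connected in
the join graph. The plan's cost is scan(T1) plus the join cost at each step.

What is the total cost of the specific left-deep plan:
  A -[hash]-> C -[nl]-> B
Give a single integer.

241420

step 1: scan A: cost=150, card=150
step 2: join C via hash
    card(P join C) = 150*80/(2) = 6000
    cost = 150 + 2*80*7 + 150 = 1420
step 3: join B via nl
    card(P join B) = 6000*40/(20*10) = 1200
    cost = 1420 + 6000*40 = 241420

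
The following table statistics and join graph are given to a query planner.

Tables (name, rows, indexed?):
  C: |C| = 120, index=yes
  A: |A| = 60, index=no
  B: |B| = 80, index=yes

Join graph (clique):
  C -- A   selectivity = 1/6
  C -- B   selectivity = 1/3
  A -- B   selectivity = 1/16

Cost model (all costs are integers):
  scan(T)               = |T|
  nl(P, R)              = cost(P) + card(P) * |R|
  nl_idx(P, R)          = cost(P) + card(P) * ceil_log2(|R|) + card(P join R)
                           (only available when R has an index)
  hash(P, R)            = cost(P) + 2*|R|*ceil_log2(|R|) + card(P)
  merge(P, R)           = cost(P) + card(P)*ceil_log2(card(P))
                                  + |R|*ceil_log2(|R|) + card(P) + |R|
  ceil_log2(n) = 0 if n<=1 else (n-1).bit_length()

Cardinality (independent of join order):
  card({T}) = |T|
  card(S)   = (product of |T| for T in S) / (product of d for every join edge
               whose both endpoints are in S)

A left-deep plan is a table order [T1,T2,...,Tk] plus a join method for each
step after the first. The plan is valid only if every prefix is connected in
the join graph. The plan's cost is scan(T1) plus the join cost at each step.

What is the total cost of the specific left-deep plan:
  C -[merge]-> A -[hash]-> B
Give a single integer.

step 1: scan C: cost=120, card=120
step 2: join A via merge
    card(P join A) = 120*60/(6) = 1200
    cost = 120 + 120*7 + 60*6 + 120 + 60 = 1500
step 3: join B via hash
    card(P join B) = 1200*80/(3*16) = 2000
    cost = 1500 + 2*80*7 + 1200 = 3820

3820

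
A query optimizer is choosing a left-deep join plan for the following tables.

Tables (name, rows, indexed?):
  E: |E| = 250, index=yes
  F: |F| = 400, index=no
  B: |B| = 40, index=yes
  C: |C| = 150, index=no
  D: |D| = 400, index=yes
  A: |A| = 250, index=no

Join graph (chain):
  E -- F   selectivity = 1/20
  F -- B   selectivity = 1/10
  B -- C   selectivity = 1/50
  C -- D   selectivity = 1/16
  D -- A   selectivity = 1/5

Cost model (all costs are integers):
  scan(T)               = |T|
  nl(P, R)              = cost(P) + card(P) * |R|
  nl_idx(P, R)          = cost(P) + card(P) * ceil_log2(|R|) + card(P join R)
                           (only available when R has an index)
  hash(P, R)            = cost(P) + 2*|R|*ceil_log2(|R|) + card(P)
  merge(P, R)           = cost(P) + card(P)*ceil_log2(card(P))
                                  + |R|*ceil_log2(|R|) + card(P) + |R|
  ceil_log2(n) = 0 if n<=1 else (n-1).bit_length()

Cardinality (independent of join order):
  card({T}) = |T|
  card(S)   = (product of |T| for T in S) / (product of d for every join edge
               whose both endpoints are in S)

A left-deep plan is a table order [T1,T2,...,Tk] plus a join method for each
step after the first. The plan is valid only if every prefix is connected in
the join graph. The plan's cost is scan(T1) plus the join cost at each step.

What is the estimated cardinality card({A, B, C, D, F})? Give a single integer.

6000000

Tables in S: A(250), B(40), C(150), D(400), F(400)
Edges inside S: F-B(d=10), B-C(d=50), C-D(d=16), D-A(d=5)
numerator = 250 * 40 * 150 * 400 * 400 = 240000000000
denominator = 10 * 50 * 16 * 5 = 40000
card(S) = 240000000000 / 40000 = 6000000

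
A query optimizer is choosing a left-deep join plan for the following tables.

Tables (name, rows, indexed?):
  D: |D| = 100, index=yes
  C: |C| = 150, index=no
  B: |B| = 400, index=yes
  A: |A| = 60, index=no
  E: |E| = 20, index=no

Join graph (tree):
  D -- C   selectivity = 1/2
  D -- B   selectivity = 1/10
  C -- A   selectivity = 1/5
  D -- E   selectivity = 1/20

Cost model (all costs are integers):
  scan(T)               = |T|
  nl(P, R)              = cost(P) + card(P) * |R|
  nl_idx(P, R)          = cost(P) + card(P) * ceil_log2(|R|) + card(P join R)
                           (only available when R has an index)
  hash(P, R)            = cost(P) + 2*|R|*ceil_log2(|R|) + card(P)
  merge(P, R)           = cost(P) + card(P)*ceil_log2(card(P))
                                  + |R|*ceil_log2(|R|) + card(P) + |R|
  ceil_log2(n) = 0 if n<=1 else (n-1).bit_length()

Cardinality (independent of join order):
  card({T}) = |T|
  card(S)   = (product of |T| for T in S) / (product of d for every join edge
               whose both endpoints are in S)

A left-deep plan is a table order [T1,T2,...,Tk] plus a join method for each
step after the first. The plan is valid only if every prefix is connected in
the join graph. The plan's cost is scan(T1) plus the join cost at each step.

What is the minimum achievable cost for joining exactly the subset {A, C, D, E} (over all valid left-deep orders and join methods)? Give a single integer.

Selinger DP over subsets of {A,C,D,E}:
  {D}: scan cost=100, card=100
  {C}: scan cost=150, card=150
  {A}: scan cost=60, card=60
  {E}: scan cost=20, card=20
  {CD}: card=7500; try (D,hash)→1700, (C,merge)→2250, (D,merge)→2300, (C,hash)→2600, (D,nl_idx)→8700, (C,nl)→15100 …(+1); best=1700 via (D,hash)
  {DE}: card=100; try (D,nl_idx)→260, (E,hash)→400, (D,merge)→940, (E,merge)→1020, (D,hash)→1440, (D,nl)→2020 …(+1); best=260 via (D,nl_idx)
  {AC}: card=1800; try (A,hash)→1020, (C,merge)→1830, (A,merge)→1920, (C,hash)→2520, (C,nl)→9060, (A,nl)→9150; best=1020 via (A,hash)
  {ACD}: card=90000; try (D,hash)→4220, (A,hash)→9920, (D,merge)→23420, (D,nl_idx)→103620, (A,merge)→107120, (D,nl)→181020 …(+1); best=4220 via (D,hash)
  {CDE}: card=7500; try (C,merge)→2410, (C,hash)→2760, (E,hash)→9400, (C,nl)→15260, (E,merge)→106820, (E,nl)→151700; best=2410 via (C,merge)
  {ACDE}: card=90000; try (A,hash)→10630, (E,hash)→94420, (A,merge)→107830, (A,nl)→452410, (E,merge)→1624340, (E,nl)→1804220; best=10630 via (A,hash)

10630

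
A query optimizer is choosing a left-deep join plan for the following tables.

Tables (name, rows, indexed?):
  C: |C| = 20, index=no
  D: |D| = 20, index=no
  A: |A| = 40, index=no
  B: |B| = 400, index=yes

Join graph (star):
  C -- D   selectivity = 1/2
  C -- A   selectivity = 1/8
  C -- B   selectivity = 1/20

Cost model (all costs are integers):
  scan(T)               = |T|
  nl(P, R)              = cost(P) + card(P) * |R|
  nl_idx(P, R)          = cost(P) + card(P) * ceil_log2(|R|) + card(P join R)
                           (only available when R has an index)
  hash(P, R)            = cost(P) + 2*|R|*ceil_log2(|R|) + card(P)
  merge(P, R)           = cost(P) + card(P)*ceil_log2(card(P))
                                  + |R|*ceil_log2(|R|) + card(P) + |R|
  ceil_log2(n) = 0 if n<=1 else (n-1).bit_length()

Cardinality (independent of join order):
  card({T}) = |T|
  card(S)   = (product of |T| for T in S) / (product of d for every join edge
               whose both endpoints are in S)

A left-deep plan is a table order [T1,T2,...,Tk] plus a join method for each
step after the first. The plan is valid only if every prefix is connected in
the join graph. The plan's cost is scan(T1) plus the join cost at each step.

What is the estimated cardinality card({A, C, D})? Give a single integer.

1000

Tables in S: A(40), C(20), D(20)
Edges inside S: C-D(d=2), C-A(d=8)
numerator = 40 * 20 * 20 = 16000
denominator = 2 * 8 = 16
card(S) = 16000 / 16 = 1000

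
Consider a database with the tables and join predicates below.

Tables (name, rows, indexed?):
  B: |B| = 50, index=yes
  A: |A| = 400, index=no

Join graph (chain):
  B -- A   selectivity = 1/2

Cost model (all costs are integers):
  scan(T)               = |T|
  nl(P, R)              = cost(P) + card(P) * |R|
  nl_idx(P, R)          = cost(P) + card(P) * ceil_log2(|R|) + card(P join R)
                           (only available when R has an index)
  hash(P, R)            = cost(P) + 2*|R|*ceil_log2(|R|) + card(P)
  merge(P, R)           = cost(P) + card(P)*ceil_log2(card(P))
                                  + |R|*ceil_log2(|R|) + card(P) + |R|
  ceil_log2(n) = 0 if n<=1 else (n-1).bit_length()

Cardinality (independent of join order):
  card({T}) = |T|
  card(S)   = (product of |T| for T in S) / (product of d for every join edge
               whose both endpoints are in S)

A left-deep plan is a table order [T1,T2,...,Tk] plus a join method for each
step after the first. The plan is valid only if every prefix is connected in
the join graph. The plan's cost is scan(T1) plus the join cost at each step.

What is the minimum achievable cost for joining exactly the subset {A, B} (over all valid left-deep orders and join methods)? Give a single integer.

Selinger DP over subsets of {A,B}:
  {B}: scan cost=50, card=50
  {A}: scan cost=400, card=400
  {AB}: card=10000; try (B,hash)→1400, (A,merge)→4400, (B,merge)→4750, (A,hash)→7300, (B,nl_idx)→12800, (A,nl)→20050 …(+1); best=1400 via (B,hash)

1400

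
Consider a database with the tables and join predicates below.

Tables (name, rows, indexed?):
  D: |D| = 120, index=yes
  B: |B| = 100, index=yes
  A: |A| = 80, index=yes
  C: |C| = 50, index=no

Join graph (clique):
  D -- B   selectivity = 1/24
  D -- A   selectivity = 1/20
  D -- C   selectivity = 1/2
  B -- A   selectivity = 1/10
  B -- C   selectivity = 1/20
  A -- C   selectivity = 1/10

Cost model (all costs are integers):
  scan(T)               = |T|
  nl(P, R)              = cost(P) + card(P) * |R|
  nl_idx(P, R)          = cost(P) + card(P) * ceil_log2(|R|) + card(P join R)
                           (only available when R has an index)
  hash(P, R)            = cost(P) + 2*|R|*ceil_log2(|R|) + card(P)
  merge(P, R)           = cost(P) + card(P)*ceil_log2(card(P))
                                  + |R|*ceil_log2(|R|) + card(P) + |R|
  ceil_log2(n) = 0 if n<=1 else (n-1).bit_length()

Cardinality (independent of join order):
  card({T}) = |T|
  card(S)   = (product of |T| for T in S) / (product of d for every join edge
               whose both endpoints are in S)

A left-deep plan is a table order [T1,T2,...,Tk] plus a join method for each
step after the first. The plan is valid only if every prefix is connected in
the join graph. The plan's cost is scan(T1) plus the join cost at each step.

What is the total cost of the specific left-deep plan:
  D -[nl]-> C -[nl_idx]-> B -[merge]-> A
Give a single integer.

35260

step 1: scan D: cost=120, card=120
step 2: join C via nl
    card(P join C) = 120*50/(2) = 3000
    cost = 120 + 120*50 = 6120
step 3: join B via nl_idx
    card(P join B) = 3000*100/(24*20) = 625
    cost = 6120 + 3000*7 + 625 = 27745
step 4: join A via merge
    card(P join A) = 625*80/(20*10*10) = 25
    cost = 27745 + 625*10 + 80*7 + 625 + 80 = 35260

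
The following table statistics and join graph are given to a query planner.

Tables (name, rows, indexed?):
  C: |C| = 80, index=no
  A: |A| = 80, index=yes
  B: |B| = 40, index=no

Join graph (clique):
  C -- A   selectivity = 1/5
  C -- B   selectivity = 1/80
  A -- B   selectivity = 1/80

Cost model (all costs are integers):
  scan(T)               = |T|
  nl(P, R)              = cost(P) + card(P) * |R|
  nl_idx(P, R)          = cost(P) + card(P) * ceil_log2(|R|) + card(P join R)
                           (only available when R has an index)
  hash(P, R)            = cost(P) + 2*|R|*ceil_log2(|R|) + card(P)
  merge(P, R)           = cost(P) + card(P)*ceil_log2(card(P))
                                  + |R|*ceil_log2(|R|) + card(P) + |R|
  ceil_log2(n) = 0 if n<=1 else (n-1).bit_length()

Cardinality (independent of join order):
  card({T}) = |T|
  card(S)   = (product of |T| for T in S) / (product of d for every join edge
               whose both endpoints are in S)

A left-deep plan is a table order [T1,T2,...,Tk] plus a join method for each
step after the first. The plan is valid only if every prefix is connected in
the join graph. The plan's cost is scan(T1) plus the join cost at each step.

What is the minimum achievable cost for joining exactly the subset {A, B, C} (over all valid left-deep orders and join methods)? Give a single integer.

Selinger DP over subsets of {A,B,C}:
  {C}: scan cost=80, card=80
  {A}: scan cost=80, card=80
  {B}: scan cost=40, card=40
  {AC}: card=1280; try (C,hash)→1280, (A,hash)→1280, (C,merge)→1360, (A,merge)→1360, (A,nl_idx)→1920, (C,nl)→6480 …(+1); best=1280 via (C,hash)
  {BC}: card=40; try (B,hash)→640, (C,merge)→960, (B,merge)→1000, (C,hash)→1200, (C,nl)→3240, (B,nl)→3280; best=640 via (B,hash)
  {AB}: card=40; try (A,nl_idx)→360, (B,hash)→640, (A,merge)→960, (B,merge)→1000, (A,hash)→1200, (A,nl)→3240 …(+1); best=360 via (A,nl_idx)
  {ABC}: card=8; try (A,nl_idx)→928, (C,merge)→1280, (C,hash)→1520, (A,merge)→1560, (A,hash)→1800, (B,hash)→3040 …(+4); best=928 via (A,nl_idx)

928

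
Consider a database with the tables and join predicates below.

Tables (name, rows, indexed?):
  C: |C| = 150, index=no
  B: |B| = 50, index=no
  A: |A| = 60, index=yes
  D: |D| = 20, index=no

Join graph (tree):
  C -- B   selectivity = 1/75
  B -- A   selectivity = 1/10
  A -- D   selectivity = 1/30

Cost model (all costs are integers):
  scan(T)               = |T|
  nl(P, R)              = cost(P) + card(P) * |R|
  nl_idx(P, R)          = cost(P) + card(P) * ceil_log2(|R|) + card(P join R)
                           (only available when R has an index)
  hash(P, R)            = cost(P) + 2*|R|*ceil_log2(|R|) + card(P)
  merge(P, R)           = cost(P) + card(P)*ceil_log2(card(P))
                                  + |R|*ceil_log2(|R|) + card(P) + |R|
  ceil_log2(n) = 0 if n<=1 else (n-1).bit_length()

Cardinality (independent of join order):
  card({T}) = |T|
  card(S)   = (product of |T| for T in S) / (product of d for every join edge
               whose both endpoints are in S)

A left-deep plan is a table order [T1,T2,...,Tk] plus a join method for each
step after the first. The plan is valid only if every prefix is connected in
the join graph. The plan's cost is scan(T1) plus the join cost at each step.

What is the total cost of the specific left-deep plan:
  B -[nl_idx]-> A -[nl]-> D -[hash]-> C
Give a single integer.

9250

step 1: scan B: cost=50, card=50
step 2: join A via nl_idx
    card(P join A) = 50*60/(10) = 300
    cost = 50 + 50*6 + 300 = 650
step 3: join D via nl
    card(P join D) = 300*20/(30) = 200
    cost = 650 + 300*20 = 6650
step 4: join C via hash
    card(P join C) = 200*150/(75) = 400
    cost = 6650 + 2*150*8 + 200 = 9250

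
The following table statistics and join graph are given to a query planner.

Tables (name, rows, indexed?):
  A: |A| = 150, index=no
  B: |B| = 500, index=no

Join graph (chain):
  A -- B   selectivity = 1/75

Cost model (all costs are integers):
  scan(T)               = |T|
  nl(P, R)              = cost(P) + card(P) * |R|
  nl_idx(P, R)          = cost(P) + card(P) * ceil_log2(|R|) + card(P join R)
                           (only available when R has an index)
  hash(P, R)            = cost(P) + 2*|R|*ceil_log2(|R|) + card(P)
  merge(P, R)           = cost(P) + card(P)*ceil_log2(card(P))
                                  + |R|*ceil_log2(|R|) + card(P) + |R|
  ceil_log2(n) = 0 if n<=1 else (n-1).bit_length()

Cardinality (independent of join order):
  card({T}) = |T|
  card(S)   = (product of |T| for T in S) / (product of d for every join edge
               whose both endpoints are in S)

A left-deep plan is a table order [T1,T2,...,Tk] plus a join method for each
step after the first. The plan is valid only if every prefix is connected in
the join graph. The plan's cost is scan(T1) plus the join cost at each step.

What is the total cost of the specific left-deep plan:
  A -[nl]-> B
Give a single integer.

step 1: scan A: cost=150, card=150
step 2: join B via nl
    card(P join B) = 150*500/(75) = 1000
    cost = 150 + 150*500 = 75150

75150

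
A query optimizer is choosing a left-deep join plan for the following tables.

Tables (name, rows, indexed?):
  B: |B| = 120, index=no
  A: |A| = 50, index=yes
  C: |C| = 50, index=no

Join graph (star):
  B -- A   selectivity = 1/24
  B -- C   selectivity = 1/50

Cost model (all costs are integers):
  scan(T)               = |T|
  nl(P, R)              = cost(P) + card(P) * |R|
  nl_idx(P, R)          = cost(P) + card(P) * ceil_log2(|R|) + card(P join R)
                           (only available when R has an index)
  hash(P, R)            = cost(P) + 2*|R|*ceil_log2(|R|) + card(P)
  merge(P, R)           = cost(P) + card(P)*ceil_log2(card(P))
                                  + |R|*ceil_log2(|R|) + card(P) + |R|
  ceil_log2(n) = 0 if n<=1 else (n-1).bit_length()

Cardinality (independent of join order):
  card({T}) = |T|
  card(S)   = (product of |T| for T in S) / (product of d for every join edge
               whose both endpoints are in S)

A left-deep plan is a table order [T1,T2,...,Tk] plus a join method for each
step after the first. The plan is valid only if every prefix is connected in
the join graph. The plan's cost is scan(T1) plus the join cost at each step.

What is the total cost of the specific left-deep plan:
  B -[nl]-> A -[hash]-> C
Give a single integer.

step 1: scan B: cost=120, card=120
step 2: join A via nl
    card(P join A) = 120*50/(24) = 250
    cost = 120 + 120*50 = 6120
step 3: join C via hash
    card(P join C) = 250*50/(50) = 250
    cost = 6120 + 2*50*6 + 250 = 6970

6970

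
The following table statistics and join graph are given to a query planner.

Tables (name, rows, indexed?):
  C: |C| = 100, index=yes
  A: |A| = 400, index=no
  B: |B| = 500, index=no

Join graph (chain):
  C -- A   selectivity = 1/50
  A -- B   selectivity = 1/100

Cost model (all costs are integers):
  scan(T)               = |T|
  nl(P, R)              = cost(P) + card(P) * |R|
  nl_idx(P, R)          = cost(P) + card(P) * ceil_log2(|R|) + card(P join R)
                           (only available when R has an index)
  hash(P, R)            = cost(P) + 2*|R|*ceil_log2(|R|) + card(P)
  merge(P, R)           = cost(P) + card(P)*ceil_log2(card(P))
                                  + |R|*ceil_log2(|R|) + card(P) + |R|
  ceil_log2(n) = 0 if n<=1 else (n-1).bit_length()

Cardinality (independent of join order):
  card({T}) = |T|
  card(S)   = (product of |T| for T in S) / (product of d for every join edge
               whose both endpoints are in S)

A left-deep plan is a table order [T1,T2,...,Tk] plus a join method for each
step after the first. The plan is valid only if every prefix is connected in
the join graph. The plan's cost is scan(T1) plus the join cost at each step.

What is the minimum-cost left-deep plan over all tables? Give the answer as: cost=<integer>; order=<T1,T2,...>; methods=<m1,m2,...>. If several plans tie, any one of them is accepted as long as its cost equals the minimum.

Selinger DP (subsets sized 1..n):
  {C}: scan cost=100, card=100
  {A}: scan cost=400, card=400
  {B}: scan cost=500, card=500
  {AC}: card=800; try (C,hash)→2200, (C,nl_idx)→4000, (A,merge)→4900, (C,merge)→5200, (A,hash)→7400, (A,nl)→40100 …(+1); best=2200 via (C,hash)
  {AB}: card=2000; try (A,hash)→8200, (B,merge)→9400, (A,merge)→9500, (B,hash)→9800, (B,nl)→200400, (A,nl)→200500; best=8200 via (A,hash)
  {ABC}: card=4000; try (C,hash)→11600, (B,hash)→12000, (B,merge)→16000, (C,nl_idx)→26200, (C,merge)→33000, (C,nl)→208200 …(+1); best=11600 via (C,hash)

cost=11600; order=B,A,C; methods=hash,hash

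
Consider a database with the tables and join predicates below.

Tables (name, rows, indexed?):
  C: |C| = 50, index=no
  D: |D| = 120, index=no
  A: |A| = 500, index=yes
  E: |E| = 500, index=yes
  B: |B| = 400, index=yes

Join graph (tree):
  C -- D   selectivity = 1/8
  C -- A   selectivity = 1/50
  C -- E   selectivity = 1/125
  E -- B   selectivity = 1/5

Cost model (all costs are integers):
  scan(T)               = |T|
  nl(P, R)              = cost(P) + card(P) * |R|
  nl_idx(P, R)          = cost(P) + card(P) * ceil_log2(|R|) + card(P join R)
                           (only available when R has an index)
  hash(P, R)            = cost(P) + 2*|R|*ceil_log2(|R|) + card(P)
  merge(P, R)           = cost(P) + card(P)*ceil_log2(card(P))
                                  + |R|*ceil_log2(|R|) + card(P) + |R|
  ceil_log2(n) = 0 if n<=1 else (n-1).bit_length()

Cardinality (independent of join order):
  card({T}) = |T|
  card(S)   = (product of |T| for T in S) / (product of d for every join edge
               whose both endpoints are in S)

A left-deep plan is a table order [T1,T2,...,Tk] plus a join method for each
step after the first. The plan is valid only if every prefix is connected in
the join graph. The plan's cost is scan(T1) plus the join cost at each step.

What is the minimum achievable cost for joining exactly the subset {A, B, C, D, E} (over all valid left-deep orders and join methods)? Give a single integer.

45380

Selinger DP over subsets of {A,B,C,D,E}:
  {C}: scan cost=50, card=50
  {D}: scan cost=120, card=120
  {A}: scan cost=500, card=500
  {E}: scan cost=500, card=500
  {B}: scan cost=400, card=400
  {CD}: card=750; try (C,hash)→840, (D,merge)→1360, (C,merge)→1430, (D,hash)→1780, (D,nl)→6050, (C,nl)→6120; best=840 via (C,hash)
  {AC}: card=500; try (A,nl_idx)→1000, (C,hash)→1600, (A,merge)→5400, (C,merge)→5850, (A,hash)→9100, (A,nl)→25050 …(+1); best=1000 via (A,nl_idx)
  {CE}: card=200; try (E,nl_idx)→700, (C,hash)→1600, (E,merge)→5400, (C,merge)→5850, (E,hash)→9100, (E,nl)→25050 …(+1); best=700 via (E,nl_idx)
  {BE}: card=40000; try (B,hash)→8200, (E,merge)→9400, (B,merge)→9500, (E,hash)→9800, (E,nl_idx)→44000, (B,nl_idx)→45000 …(+2); best=8200 via (B,hash)
  {ACD}: card=7500; try (D,hash)→3180, (D,merge)→6960, (A,hash)→10590, (A,merge)→14090, (A,nl_idx)→15090, (D,nl)→61000 …(+1); best=3180 via (D,hash)
  {CDE}: card=3000; try (D,hash)→2580, (D,merge)→3460, (E,hash)→10590, (E,nl_idx)→10590, (E,merge)→14090, (D,nl)→24700 …(+1); best=2580 via (D,hash)
  {ACE}: card=2000; try (A,nl_idx)→4500, (E,nl_idx)→7500, (A,merge)→7500, (A,hash)→9900, (E,hash)→10500, (E,merge)→11000 …(+2); best=4500 via (A,nl_idx)
  {BCE}: card=16000; try (B,merge)→6500, (B,hash)→8100, (B,nl_idx)→18500, (C,hash)→48800, (B,nl)→80700, (C,merge)→688550 …(+1); best=6500 via (B,merge)
  {ACDE}: card=30000; try (D,hash)→8180, (A,hash)→14580, (E,hash)→19680, (D,merge)→29460, (A,merge)→46580, (A,nl_idx)→59580 …(+5); best=8180 via (D,hash)
  {BCDE}: card=240000; try (B,hash)→12780, (D,hash)→24180, (B,merge)→45580, (D,merge)→247460, (B,nl_idx)→269580, (B,nl)→1202580 …(+1); best=12780 via (B,hash)
  {ABCE}: card=160000; try (B,hash)→13700, (A,hash)→31500, (B,merge)→32500, (B,nl_idx)→182500, (A,merge)→251500, (A,nl_idx)→310500 …(+2); best=13700 via (B,hash)
  {ABCDE}: card=2400000; try (B,hash)→45380, (D,hash)→175380, (A,hash)→261780, (B,merge)→492180, (B,nl_idx)→2678180, (D,merge)→3054660 …(+5); best=45380 via (B,hash)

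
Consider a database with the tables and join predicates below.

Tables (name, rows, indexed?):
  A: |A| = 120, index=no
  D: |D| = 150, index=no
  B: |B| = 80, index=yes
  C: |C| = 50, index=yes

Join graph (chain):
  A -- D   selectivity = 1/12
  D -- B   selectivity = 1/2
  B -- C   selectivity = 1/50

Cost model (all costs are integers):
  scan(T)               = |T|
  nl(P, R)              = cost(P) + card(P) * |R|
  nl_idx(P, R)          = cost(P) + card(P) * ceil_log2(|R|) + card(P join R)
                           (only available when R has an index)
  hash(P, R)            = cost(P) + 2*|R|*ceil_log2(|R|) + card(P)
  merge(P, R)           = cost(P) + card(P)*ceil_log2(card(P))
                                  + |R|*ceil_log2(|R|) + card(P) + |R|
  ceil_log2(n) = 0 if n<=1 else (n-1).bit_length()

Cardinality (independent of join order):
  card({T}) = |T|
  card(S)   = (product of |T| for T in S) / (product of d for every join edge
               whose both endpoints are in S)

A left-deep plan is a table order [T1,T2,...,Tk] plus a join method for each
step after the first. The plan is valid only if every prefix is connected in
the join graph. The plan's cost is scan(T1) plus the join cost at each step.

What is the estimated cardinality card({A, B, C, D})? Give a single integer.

60000

Tables in S: A(120), B(80), C(50), D(150)
Edges inside S: A-D(d=12), D-B(d=2), B-C(d=50)
numerator = 120 * 80 * 50 * 150 = 72000000
denominator = 12 * 2 * 50 = 1200
card(S) = 72000000 / 1200 = 60000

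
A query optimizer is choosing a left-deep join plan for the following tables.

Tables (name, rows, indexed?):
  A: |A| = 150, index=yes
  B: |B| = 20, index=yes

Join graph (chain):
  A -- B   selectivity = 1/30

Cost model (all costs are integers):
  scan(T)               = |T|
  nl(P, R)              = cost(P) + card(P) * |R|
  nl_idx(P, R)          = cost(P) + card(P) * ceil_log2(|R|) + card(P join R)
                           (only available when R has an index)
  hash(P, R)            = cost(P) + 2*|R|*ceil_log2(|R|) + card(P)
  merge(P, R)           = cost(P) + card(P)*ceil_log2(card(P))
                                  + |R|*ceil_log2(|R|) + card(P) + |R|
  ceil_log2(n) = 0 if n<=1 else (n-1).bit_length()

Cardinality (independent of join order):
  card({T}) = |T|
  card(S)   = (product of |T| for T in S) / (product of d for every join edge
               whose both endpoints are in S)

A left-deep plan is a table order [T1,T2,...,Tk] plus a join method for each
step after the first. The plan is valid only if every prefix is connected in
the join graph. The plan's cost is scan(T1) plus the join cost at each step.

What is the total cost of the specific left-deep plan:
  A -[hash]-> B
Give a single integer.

step 1: scan A: cost=150, card=150
step 2: join B via hash
    card(P join B) = 150*20/(30) = 100
    cost = 150 + 2*20*5 + 150 = 500

500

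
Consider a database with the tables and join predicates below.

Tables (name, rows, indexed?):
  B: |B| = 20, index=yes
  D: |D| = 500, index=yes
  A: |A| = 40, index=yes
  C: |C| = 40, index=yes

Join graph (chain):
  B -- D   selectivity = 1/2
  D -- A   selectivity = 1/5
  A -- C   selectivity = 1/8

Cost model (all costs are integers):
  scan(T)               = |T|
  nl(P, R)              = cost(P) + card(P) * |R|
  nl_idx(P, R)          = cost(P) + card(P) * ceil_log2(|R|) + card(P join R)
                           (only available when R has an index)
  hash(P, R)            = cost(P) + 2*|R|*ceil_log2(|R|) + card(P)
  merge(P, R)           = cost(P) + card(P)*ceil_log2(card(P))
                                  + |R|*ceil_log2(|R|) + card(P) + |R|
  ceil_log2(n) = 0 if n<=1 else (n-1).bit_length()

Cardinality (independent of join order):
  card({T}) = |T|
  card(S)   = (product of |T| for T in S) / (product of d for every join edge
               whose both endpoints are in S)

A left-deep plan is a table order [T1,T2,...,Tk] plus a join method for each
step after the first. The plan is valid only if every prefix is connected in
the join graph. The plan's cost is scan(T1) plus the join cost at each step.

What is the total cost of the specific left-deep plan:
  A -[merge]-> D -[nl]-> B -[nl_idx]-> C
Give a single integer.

step 1: scan A: cost=40, card=40
step 2: join D via merge
    card(P join D) = 40*500/(5) = 4000
    cost = 40 + 40*6 + 500*9 + 40 + 500 = 5320
step 3: join B via nl
    card(P join B) = 4000*20/(2) = 40000
    cost = 5320 + 4000*20 = 85320
step 4: join C via nl_idx
    card(P join C) = 40000*40/(8) = 200000
    cost = 85320 + 40000*6 + 200000 = 525320

525320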